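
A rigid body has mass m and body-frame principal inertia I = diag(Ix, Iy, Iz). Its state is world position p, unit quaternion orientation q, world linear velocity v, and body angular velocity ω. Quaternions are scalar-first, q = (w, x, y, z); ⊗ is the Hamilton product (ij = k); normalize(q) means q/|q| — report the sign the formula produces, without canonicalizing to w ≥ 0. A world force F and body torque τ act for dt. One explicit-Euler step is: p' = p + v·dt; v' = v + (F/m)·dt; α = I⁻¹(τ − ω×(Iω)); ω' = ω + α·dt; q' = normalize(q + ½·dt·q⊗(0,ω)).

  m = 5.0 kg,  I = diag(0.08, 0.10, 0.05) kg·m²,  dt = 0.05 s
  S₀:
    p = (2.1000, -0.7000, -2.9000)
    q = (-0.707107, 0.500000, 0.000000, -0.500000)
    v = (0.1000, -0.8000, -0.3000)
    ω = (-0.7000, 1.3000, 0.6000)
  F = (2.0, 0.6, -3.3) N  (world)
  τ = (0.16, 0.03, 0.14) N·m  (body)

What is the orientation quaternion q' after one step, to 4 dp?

2q̇ = q⊗(0,ω) = (0.6500000, 1.1449749, -0.8692391, 0.2257358)
updated quaternion q' = (-0.6903, 0.5282, -0.0217, -0.4940)

q' = (-0.6903, 0.5282, -0.0217, -0.4940)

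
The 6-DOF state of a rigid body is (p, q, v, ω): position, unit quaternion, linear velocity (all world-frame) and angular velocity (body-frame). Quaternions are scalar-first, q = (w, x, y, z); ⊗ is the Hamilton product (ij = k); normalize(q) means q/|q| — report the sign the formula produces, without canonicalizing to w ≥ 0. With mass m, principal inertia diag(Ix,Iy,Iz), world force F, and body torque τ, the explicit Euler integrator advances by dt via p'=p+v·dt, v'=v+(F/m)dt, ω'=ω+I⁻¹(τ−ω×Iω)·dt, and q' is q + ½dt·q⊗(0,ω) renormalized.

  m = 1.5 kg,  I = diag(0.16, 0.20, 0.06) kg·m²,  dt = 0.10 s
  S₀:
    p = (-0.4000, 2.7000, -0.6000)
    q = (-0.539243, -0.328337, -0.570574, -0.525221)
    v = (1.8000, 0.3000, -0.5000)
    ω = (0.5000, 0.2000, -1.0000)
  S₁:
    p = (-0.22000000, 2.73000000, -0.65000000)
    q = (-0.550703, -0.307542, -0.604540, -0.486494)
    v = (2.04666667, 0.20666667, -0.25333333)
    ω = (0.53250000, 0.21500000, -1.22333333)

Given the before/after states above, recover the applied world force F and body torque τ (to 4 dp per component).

velocity change Δv = (0.24666667, -0.09333333, 0.24666667)
applied force F = (3.7000, -1.4000, 3.7000)
rate change Δω = (0.03250000, 0.01500000, -0.22333333)
ω₀×(Iω₀) = (0.0280, -0.0500, 0.0040)
τ = I·(Δω/dt) + ω₀×(Iω₀) = (0.0800, -0.0200, -0.1300)

F = (3.7000, -1.4000, 3.7000)
τ = (0.0800, -0.0200, -0.1300)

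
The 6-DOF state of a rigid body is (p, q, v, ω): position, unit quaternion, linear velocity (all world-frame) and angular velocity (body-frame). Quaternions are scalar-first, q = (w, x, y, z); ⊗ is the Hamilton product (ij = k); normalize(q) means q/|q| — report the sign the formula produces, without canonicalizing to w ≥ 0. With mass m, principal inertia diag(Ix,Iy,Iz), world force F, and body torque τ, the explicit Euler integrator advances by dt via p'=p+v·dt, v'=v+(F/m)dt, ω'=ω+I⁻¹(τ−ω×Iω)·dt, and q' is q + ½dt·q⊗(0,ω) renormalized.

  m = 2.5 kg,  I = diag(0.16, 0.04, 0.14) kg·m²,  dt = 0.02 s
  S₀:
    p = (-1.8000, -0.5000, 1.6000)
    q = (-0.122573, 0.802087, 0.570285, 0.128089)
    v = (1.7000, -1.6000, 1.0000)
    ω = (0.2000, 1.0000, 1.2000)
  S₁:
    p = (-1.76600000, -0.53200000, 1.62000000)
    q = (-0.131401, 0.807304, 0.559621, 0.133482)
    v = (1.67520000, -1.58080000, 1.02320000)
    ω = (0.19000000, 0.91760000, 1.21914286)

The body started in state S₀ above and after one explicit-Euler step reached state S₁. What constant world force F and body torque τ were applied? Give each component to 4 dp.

velocity change Δv = (-0.02480000, 0.01920000, 0.02320000)
F = m·Δv/dt = (-3.1000, 2.4000, 2.9000)
Δω = ω₁−ω₀ = (-0.01000000, -0.08240000, 0.01914286)
ω₀×(Iω₀) = (0.1200, 0.0048, -0.0240)
τ = I·(Δω/dt) + ω₀×(Iω₀) = (0.0400, -0.1600, 0.1100)

F = (-3.1000, 2.4000, 2.9000)
τ = (0.0400, -0.1600, 0.1100)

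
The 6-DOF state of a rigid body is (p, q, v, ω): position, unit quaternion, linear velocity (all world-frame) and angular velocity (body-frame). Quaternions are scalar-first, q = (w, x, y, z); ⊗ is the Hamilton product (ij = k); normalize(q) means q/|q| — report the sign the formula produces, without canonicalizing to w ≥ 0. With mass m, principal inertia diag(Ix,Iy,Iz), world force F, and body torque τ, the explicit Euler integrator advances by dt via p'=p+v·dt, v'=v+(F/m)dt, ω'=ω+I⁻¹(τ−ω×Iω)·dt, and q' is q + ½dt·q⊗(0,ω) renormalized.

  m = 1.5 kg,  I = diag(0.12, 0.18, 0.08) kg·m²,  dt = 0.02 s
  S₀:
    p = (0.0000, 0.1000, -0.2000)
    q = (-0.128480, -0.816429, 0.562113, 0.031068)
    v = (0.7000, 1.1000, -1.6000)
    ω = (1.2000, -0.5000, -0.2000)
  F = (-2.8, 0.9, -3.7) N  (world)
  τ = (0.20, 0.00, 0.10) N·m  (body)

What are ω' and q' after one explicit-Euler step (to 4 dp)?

ω' = (1.2350, -0.4989, -0.1660)
q' = (-0.1158, -0.8189, 0.5614, 0.0287)

precession coupling ω×(Iω) = (-0.0100, -0.0096, -0.0360)
α = I⁻¹(τ − ω×Iω) = (1.7500, 0.0533, 1.7000)
ω' = ω + α·dt = (1.2350, -0.4989, -0.1660)
2q̇ = q⊗(0,ω) = (1.2669849, -0.2510646, -0.0617642, -0.2406251)
updated quaternion q' = (-0.1158, -0.8189, 0.5614, 0.0287)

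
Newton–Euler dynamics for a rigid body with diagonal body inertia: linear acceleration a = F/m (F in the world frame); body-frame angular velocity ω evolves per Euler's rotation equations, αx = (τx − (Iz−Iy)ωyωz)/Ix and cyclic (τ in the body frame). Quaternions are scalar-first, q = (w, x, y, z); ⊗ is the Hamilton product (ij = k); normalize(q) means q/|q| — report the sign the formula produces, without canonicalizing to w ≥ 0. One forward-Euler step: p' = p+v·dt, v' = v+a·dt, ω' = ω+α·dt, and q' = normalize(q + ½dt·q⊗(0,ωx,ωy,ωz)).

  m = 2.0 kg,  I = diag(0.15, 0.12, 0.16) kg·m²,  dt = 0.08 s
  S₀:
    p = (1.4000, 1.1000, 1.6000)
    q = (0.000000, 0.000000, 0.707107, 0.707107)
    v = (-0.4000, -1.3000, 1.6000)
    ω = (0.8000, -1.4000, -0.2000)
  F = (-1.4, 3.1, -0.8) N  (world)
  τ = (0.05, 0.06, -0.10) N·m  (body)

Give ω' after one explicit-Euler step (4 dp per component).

precession coupling ω×(Iω) = (0.0112, 0.0016, 0.0336)
α = I⁻¹(τ − ω×Iω) = (0.2587, 0.4867, -0.8350)
ω + α·dt = (0.8207, -1.3611, -0.2668)

ω' = (0.8207, -1.3611, -0.2668)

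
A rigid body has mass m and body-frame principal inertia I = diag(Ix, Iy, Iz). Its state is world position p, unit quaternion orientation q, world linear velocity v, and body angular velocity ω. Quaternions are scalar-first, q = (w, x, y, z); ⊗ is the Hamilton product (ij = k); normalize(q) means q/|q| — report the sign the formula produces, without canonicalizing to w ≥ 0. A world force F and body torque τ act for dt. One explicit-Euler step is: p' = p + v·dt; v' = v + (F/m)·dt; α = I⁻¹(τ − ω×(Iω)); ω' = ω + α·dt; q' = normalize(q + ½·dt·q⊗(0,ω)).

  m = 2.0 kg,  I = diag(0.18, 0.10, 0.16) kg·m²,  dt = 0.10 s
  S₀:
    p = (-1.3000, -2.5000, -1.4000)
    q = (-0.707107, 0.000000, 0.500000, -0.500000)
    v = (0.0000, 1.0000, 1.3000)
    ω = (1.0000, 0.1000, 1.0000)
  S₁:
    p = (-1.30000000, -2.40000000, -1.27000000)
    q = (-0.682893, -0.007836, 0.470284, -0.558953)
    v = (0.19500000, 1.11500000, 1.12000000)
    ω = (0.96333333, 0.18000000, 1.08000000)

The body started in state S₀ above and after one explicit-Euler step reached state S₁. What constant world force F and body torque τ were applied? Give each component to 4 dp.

rate change Δω = (-0.03666667, 0.08000000, 0.08000000)
precession coupling = (0.0060, 0.0200, -0.0080)
applied torque τ = (-0.0600, 0.1000, 0.1200)
v₁ − v₀ = (0.19500000, 0.11500000, -0.18000000)
applied force F = (3.9000, 2.3000, -3.6000)

F = (3.9000, 2.3000, -3.6000)
τ = (-0.0600, 0.1000, 0.1200)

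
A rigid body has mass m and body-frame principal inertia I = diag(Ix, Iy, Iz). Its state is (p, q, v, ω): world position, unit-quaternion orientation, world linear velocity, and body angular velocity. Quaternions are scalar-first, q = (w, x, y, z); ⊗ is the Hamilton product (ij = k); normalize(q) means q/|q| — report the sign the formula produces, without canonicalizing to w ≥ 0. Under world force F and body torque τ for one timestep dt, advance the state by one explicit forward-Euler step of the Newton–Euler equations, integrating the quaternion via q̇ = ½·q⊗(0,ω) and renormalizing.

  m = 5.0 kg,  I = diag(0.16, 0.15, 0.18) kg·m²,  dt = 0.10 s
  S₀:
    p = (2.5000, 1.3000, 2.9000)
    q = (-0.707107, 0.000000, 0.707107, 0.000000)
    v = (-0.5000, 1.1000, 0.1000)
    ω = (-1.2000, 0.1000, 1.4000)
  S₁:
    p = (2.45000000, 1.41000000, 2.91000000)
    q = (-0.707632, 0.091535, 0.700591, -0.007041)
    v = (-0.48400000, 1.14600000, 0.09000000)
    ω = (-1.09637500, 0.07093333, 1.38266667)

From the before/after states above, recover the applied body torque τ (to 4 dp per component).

ω₁ − ω₀ = (0.10362500, -0.02906667, -0.01733333)
gyro term ω₀×Iω₀ = (0.0042, 0.0336, 0.0012)
I·α + gyro = (0.1700, -0.0100, -0.0300)

τ = (0.1700, -0.0100, -0.0300)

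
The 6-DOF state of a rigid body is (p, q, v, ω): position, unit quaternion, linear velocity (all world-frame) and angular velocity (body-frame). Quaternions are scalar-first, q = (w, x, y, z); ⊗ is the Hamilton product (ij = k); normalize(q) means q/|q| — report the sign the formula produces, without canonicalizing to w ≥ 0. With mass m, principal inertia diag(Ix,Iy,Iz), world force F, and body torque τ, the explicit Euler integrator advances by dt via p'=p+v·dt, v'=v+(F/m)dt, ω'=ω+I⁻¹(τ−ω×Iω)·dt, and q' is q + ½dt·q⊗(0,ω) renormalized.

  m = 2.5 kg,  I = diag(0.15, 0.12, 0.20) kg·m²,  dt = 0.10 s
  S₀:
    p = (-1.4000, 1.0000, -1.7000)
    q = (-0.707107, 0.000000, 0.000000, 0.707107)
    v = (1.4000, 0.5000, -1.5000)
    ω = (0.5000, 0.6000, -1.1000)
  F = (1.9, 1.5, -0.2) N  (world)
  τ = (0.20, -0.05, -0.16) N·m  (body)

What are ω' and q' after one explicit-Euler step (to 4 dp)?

ω' = (0.6685, 0.5354, -1.1755)
q' = (-0.6667, -0.0388, -0.0035, 0.7443)

α = I⁻¹(τ − ω×Iω) = (1.6853, -0.6458, -0.7550)
ω + α·dt = (0.6685, 0.5354, -1.1755)
Hamilton product q⊗(0,ω) = (0.7778177, -0.7778177, -0.0707107, 0.7778177)
q + ½dt·q⊗(0,ω), renormalized = (-0.6667, -0.0388, -0.0035, 0.7443)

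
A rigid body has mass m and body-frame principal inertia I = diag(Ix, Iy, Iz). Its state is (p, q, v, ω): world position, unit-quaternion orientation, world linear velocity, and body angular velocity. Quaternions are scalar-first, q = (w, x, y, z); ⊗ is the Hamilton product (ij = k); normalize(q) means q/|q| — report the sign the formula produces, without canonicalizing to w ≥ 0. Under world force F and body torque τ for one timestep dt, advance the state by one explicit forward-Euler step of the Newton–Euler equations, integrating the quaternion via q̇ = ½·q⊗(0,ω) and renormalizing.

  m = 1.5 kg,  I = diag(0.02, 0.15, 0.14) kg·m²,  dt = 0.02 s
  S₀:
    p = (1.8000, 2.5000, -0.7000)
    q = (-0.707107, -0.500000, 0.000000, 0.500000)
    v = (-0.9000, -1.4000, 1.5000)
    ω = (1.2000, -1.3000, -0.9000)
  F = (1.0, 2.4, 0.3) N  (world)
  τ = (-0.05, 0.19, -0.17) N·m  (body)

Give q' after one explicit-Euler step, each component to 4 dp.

q⊗(0,ω) = (1.0500000, -0.1985284, 1.0692391, 1.2863963)
q' = normalize(q + ½dt·q⊗(0,ω)) = (-0.6965, -0.5019, 0.0107, 0.5128)

q' = (-0.6965, -0.5019, 0.0107, 0.5128)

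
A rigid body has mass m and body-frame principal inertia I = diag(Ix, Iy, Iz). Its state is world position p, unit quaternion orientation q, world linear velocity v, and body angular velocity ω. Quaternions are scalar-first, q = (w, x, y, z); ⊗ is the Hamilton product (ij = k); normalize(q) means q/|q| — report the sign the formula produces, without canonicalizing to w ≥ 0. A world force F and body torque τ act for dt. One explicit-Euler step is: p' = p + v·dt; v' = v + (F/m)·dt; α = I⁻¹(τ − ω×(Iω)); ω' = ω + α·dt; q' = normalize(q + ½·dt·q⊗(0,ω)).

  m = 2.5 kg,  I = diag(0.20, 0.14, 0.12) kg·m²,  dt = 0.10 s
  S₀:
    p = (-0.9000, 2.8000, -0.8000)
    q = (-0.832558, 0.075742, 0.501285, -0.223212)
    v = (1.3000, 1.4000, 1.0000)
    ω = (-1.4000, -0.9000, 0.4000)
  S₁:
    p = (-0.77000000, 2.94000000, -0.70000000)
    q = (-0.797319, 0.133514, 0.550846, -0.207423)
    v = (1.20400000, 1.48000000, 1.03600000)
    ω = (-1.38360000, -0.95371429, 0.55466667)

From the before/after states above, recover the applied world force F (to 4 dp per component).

F = (-2.4000, 2.0000, 0.9000)

velocity change Δv = (-0.09600000, 0.08000000, 0.03600000)
applied force F = (-2.4000, 2.0000, 0.9000)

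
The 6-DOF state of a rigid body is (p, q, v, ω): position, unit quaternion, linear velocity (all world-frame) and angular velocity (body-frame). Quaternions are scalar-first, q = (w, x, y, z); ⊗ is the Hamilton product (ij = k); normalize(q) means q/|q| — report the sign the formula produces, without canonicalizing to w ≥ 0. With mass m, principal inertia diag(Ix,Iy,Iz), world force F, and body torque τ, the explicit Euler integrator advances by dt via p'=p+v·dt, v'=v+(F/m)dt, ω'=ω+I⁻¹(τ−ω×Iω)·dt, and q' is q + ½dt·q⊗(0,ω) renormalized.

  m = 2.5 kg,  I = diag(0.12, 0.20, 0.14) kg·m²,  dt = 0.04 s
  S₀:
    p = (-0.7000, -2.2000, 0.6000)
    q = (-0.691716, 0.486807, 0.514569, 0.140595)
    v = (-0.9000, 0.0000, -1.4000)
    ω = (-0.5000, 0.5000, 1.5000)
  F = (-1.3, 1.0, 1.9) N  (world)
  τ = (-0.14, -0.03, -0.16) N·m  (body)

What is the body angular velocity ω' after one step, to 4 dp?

ω' = (-0.5317, 0.4910, 1.4600)

ω×(Iω) gyroscopic = (-0.0450, 0.0150, -0.0200)
angular accel α = (-0.7917, -0.2250, -1.0000)
ω' = ω + α·dt = (-0.5317, 0.4910, 1.4600)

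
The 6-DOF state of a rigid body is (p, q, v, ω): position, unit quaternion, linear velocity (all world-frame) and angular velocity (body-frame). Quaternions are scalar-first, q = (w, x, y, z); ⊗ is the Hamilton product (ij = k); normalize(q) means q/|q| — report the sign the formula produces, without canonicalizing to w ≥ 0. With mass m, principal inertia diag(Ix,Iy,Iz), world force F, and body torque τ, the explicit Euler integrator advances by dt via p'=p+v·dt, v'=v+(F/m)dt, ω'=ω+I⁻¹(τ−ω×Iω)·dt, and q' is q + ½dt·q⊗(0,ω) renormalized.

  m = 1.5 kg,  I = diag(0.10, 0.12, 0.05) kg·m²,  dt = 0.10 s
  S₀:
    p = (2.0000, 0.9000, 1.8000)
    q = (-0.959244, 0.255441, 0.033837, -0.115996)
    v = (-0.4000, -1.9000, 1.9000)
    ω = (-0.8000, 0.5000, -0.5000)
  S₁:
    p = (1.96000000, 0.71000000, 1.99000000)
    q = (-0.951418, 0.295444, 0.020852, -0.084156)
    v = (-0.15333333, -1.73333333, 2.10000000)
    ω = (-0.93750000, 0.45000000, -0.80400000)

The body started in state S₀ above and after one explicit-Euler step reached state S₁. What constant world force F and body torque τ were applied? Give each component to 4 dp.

F = (3.7000, 2.5000, 3.0000)
τ = (-0.1200, -0.0400, -0.1600)

rate change Δω = (-0.13750000, -0.05000000, -0.30400000)
applied torque τ = (-0.1200, -0.0400, -0.1600)
v₁ − v₀ = (0.24666667, 0.16666667, 0.20000000)
F = m·Δv/dt = (3.7000, 2.5000, 3.0000)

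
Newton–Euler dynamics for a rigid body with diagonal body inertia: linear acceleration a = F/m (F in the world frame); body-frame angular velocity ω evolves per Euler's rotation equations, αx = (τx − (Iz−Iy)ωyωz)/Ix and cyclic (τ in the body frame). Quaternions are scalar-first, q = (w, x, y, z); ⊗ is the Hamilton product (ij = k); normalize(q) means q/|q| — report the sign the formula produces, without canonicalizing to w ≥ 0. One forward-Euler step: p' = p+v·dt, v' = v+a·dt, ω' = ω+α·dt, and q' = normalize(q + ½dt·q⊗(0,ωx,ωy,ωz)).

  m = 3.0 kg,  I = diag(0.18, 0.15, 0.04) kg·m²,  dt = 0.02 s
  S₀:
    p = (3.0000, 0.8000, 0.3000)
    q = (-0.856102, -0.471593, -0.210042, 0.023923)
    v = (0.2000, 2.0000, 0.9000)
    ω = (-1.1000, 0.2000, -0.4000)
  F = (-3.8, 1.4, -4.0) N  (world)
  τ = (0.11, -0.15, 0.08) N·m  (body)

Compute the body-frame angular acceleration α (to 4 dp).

precession coupling ω×(Iω) = (0.0088, 0.0616, 0.0066)
α = I⁻¹(τ − ω×Iω) = (0.5622, -1.4107, 1.8350)

α = (0.5622, -1.4107, 1.8350)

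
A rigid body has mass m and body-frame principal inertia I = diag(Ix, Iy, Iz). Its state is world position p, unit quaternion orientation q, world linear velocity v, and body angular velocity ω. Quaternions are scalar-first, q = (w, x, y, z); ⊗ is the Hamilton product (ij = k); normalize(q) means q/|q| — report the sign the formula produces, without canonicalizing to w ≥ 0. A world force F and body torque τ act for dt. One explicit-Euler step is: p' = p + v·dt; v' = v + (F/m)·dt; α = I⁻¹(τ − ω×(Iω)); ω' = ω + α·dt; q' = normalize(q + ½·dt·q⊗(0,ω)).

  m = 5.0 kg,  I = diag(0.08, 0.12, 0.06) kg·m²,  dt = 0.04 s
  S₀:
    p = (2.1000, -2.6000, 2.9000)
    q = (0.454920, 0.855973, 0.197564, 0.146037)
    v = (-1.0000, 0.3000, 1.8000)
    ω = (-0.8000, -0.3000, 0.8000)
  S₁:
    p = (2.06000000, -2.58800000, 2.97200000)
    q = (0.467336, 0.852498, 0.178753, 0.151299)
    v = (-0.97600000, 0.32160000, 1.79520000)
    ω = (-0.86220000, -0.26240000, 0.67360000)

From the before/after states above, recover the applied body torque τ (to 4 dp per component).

Δω = ω₁−ω₀ = (-0.06220000, 0.03760000, -0.12640000)
applied torque τ = (-0.1100, 0.1000, -0.1800)

τ = (-0.1100, 0.1000, -0.1800)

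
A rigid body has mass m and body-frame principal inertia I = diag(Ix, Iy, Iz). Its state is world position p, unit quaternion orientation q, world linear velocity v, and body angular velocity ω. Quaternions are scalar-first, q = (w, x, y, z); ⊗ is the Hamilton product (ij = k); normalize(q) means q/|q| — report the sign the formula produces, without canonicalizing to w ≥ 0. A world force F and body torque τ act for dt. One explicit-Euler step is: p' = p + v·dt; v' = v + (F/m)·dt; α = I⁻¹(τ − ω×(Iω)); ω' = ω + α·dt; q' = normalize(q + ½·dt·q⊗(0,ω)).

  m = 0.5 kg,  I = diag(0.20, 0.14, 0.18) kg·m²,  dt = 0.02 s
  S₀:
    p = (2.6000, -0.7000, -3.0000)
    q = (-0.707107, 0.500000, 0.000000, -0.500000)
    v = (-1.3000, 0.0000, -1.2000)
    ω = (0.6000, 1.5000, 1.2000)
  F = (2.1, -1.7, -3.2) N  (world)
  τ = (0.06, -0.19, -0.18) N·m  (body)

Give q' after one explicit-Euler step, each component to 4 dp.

q' = (-0.7040, 0.5032, -0.0196, -0.5009)

Hamilton product q⊗(0,ω) = (0.3000000, 0.3257358, -1.9606605, -0.0985284)
q' = normalize(q + ½dt·q⊗(0,ω)) = (-0.7040, 0.5032, -0.0196, -0.5009)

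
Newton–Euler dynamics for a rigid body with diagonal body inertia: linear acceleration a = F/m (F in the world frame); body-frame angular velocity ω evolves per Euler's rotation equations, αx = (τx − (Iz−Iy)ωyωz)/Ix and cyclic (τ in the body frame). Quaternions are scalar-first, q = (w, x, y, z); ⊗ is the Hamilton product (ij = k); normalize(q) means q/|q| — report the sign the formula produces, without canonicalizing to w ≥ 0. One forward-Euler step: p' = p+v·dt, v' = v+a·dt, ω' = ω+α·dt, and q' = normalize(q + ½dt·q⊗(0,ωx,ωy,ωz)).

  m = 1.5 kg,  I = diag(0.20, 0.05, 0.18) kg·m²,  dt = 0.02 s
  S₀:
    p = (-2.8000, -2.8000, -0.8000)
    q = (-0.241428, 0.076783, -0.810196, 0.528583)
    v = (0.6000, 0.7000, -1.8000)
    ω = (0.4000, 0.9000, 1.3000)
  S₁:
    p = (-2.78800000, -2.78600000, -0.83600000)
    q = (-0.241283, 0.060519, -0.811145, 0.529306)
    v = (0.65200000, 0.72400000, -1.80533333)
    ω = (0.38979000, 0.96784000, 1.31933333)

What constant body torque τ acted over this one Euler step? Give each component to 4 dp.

τ = (0.0500, 0.1800, 0.1200)

ω₁ − ω₀ = (-0.01021000, 0.06784000, 0.01933333)
applied torque τ = (0.0500, 0.1800, 0.1200)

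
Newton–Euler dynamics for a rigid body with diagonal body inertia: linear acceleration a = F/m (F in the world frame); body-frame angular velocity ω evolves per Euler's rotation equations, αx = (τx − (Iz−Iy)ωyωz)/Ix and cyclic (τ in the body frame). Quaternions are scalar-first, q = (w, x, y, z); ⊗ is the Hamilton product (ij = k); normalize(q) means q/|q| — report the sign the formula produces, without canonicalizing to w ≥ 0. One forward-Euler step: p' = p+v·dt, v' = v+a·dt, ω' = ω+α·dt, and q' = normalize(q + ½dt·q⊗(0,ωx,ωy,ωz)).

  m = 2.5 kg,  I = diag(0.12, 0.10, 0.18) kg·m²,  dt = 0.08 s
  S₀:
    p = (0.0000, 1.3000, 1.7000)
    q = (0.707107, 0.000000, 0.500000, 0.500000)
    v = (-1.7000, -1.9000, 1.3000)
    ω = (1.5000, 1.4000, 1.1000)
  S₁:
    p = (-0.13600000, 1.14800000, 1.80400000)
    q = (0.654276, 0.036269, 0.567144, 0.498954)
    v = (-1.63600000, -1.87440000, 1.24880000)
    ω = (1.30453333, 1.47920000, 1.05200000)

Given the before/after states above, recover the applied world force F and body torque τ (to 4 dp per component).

ω₁ − ω₀ = (-0.19546667, 0.07920000, -0.04800000)
gyro term ω₀×Iω₀ = (0.1232, -0.0990, -0.0420)
applied torque τ = (-0.1700, 0.0000, -0.1500)
Δv = v₁−v₀ = (0.06400000, 0.02560000, -0.05120000)
F = m·Δv/dt = (2.0000, 0.8000, -1.6000)

F = (2.0000, 0.8000, -1.6000)
τ = (-0.1700, 0.0000, -0.1500)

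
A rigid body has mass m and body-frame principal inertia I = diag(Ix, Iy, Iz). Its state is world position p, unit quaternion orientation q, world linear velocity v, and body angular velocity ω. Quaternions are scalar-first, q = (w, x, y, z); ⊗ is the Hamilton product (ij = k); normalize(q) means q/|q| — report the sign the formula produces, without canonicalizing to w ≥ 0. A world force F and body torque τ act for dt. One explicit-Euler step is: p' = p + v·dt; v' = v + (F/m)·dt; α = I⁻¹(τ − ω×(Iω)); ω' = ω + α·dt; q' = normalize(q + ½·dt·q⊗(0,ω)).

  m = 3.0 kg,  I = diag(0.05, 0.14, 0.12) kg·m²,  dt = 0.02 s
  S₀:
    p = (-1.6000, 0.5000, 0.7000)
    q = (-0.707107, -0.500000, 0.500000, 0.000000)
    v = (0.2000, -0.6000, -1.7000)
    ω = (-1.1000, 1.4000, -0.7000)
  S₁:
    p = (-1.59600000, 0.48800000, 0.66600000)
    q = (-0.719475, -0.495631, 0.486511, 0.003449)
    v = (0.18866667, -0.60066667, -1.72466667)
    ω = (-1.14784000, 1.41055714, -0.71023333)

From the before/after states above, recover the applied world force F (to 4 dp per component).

Δv = v₁−v₀ = (-0.01133333, -0.00066667, -0.02466667)
m·(v₁−v₀)/dt = (-1.7000, -0.1000, -3.7000)

F = (-1.7000, -0.1000, -3.7000)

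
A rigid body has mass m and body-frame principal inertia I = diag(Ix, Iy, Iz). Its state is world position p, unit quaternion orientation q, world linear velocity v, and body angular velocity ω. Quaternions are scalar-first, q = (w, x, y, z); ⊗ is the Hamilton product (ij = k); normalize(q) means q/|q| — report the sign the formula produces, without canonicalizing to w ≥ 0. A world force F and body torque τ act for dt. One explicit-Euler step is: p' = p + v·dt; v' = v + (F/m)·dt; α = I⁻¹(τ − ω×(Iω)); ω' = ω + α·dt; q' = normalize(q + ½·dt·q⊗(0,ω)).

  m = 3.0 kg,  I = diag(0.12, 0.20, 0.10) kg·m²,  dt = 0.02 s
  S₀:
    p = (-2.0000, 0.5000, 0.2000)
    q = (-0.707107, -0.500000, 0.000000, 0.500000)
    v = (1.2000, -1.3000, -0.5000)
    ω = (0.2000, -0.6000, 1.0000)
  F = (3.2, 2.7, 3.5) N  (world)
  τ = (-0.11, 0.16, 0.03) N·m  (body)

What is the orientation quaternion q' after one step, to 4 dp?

Hamilton product q⊗(0,ω) = (-0.4000000, 0.1585786, 1.0242642, -0.4071070)
q' = normalize(q + ½dt·q⊗(0,ω)) = (-0.7111, -0.4984, 0.0102, 0.4959)

q' = (-0.7111, -0.4984, 0.0102, 0.4959)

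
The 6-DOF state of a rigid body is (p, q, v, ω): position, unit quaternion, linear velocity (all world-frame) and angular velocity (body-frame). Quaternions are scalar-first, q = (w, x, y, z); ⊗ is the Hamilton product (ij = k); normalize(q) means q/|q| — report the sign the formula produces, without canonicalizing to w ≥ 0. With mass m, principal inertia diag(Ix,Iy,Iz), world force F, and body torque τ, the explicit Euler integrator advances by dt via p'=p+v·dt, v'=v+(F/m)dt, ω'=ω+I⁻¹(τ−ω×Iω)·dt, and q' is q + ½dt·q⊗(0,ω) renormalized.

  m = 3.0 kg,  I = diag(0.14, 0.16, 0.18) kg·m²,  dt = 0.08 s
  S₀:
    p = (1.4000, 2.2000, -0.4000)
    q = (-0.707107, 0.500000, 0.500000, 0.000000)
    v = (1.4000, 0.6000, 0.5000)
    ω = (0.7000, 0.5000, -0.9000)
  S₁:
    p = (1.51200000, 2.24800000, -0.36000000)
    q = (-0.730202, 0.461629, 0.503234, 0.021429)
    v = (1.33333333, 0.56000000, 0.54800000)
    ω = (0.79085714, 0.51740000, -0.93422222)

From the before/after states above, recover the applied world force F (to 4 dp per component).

v₁ − v₀ = (-0.06666667, -0.04000000, 0.04800000)
applied force F = (-2.5000, -1.5000, 1.8000)

F = (-2.5000, -1.5000, 1.8000)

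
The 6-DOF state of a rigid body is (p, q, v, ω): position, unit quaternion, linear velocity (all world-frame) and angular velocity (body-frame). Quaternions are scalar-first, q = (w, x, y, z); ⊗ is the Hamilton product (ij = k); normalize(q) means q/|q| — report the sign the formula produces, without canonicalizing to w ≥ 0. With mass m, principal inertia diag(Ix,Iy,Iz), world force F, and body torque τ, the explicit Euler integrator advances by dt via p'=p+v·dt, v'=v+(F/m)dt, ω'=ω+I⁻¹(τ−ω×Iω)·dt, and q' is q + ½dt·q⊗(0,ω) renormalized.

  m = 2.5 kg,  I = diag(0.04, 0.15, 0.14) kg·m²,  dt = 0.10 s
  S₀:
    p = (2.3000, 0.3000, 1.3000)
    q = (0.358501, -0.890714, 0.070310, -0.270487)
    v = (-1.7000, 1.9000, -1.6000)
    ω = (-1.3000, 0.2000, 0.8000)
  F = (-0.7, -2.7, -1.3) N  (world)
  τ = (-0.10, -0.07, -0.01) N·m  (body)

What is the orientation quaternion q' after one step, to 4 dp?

q' = (0.3098, -0.9058, 0.1267, -0.2597)

Hamilton product q⊗(0,ω) = (-0.9556006, -0.3557059, 1.1359045, 0.2000610)
updated quaternion q' = (0.3098, -0.9058, 0.1267, -0.2597)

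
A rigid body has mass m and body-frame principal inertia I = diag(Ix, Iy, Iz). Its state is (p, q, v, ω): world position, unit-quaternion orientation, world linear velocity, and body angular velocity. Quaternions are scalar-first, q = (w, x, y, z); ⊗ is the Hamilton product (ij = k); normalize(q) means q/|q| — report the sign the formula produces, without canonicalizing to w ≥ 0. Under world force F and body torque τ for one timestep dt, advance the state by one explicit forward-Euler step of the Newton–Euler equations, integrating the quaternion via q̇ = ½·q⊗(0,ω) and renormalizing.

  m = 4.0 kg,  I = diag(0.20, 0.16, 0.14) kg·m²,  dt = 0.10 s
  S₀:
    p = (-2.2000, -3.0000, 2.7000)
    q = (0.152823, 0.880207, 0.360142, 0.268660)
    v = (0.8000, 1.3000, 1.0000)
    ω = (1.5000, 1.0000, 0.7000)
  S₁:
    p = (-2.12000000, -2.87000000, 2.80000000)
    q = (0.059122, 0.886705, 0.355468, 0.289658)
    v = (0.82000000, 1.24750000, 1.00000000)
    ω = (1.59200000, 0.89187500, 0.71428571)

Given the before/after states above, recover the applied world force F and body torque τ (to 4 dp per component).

Δv = v₁−v₀ = (0.02000000, -0.05250000, 0.00000000)
applied force F = (0.8000, -2.1000, 0.0000)
rate change Δω = (0.09200000, -0.10812500, 0.01428571)
applied torque τ = (0.1700, -0.1100, -0.0400)

F = (0.8000, -2.1000, 0.0000)
τ = (0.1700, -0.1100, -0.0400)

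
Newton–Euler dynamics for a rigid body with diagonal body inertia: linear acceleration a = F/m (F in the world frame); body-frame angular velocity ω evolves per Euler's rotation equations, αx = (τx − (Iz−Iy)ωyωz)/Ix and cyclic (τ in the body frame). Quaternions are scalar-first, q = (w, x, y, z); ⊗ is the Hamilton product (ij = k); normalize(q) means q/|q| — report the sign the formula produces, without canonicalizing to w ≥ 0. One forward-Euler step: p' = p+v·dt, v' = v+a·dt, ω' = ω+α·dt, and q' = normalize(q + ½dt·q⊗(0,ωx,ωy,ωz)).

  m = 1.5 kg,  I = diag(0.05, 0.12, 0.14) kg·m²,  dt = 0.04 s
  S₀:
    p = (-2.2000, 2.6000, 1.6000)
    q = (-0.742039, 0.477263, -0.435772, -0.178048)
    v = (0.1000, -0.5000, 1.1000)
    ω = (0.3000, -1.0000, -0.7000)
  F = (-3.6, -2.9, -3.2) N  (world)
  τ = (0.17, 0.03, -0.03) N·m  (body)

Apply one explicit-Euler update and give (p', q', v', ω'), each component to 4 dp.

linear accel F/m = (-2.4000, -1.9333, -2.1333)
p + v·dt = (-2.1960, 2.5800, 1.6440)
v + (F/m)dt = (0.0040, -0.5773, 1.0147)
ω×(Iω) gyroscopic = (0.0140, 0.0189, -0.0210)
angular accel α = (3.1200, 0.0925, -0.0643)
ω' = ω + α·dt = (0.4248, -0.9963, -0.7026)
2q̇ = q⊗(0,ω) = (-0.7035845, -0.0956193, 1.0227087, 0.1728959)
q + ½dt·q⊗(0,ω), renormalized = (-0.7559, 0.4752, -0.4152, -0.1745)

p' = (-2.1960, 2.5800, 1.6440)
q' = (-0.7559, 0.4752, -0.4152, -0.1745)
v' = (0.0040, -0.5773, 1.0147)
ω' = (0.4248, -0.9963, -0.7026)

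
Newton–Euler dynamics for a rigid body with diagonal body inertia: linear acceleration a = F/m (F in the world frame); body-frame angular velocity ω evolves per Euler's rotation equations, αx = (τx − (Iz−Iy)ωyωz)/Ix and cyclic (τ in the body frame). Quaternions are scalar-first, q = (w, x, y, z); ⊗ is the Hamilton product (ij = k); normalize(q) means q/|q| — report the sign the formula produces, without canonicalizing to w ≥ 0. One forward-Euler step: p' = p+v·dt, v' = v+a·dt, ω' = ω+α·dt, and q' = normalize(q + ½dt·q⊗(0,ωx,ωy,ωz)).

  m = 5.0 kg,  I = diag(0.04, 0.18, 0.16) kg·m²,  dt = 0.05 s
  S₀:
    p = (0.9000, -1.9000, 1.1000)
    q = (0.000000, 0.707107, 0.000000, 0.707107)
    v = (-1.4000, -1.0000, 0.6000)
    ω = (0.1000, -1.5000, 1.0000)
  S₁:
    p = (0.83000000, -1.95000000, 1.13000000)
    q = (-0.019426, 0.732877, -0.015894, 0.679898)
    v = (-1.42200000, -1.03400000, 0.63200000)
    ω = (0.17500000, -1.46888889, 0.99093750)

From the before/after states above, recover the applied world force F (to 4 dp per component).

Δv = v₁−v₀ = (-0.02200000, -0.03400000, 0.03200000)
F = m·Δv/dt = (-2.2000, -3.4000, 3.2000)

F = (-2.2000, -3.4000, 3.2000)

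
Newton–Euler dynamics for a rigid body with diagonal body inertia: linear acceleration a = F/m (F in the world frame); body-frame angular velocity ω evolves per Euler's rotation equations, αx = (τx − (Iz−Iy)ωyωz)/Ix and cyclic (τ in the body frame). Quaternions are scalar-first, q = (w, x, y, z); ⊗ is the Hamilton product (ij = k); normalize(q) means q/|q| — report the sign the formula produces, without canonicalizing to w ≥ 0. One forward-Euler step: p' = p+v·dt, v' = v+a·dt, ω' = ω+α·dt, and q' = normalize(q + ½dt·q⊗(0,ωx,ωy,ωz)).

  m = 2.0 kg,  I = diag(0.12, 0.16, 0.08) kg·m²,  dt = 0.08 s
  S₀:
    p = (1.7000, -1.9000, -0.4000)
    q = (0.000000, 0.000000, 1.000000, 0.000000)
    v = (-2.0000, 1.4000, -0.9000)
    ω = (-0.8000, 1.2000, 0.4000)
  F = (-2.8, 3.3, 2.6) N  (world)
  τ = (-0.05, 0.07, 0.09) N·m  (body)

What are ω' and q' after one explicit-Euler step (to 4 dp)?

ω' = (-0.8077, 1.2414, 0.5284)
q' = (-0.0479, 0.0160, 0.9982, 0.0319)

gyro term ω×Iω = (-0.0384, -0.0128, -0.0384)
α = I⁻¹(τ − ω×Iω) = (-0.0967, 0.5175, 1.6050)
new body rate ω' = (-0.8077, 1.2414, 0.5284)
q⊗(0,ω) = (-1.2000000, 0.4000000, 0.0000000, 0.8000000)
q + ½dt·q⊗(0,ω), renormalized = (-0.0479, 0.0160, 0.9982, 0.0319)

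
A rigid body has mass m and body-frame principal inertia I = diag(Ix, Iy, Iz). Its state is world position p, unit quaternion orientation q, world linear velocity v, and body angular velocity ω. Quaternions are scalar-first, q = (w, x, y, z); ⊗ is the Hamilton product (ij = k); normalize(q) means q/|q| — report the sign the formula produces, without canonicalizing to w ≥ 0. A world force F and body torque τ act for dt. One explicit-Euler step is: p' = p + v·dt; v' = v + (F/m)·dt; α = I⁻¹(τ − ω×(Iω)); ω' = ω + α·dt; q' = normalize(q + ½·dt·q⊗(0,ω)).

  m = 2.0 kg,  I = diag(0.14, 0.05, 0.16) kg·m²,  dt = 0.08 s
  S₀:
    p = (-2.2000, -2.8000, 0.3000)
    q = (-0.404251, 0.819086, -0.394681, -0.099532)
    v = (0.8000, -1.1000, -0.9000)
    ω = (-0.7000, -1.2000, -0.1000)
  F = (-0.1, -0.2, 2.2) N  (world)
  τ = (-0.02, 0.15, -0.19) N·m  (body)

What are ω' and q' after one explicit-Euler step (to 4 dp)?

ω' = (-0.7190, -0.9578, -0.1572)
q' = (-0.4000, 0.8259, -0.3686, -0.1481)

precession coupling ω×(Iω) = (0.0132, -0.0014, -0.0756)
angular accel α = (-0.2371, 3.0280, -0.7150)
new body rate ω' = (-0.7190, -0.9578, -0.1572)
Hamilton product q⊗(0,ω) = (0.0897898, 0.2030054, 0.6366822, -1.2187548)
q + ½dt·q⊗(0,ω), renormalized = (-0.4000, 0.8259, -0.3686, -0.1481)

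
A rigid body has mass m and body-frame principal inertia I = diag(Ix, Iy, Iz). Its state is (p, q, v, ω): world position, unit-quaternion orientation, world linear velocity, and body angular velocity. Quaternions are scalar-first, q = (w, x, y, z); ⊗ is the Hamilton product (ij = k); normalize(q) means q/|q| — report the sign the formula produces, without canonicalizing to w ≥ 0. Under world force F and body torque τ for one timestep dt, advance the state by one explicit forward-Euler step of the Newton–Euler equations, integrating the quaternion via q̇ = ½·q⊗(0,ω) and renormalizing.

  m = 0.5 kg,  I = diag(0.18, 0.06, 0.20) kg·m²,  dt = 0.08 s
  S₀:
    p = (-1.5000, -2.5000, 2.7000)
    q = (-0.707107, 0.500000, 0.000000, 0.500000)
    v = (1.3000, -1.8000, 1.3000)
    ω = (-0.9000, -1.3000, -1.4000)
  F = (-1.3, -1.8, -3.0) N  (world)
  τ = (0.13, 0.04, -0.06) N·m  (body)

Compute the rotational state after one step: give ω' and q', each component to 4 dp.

ω' = (-0.9555, -1.2131, -1.3678)
q' = (-0.6588, 0.5495, 0.0466, 0.5118)

gyro term ω×Iω = (0.2548, -0.0252, -0.1404)
angular accel α = (-0.6933, 1.0867, 0.4020)
ω + α·dt = (-0.9555, -1.2131, -1.3678)
q⊗(0,ω) = (1.1500000, 1.2863963, 1.1692391, 0.3399498)
q' = normalize(q + ½dt·q⊗(0,ω)) = (-0.6588, 0.5495, 0.0466, 0.5118)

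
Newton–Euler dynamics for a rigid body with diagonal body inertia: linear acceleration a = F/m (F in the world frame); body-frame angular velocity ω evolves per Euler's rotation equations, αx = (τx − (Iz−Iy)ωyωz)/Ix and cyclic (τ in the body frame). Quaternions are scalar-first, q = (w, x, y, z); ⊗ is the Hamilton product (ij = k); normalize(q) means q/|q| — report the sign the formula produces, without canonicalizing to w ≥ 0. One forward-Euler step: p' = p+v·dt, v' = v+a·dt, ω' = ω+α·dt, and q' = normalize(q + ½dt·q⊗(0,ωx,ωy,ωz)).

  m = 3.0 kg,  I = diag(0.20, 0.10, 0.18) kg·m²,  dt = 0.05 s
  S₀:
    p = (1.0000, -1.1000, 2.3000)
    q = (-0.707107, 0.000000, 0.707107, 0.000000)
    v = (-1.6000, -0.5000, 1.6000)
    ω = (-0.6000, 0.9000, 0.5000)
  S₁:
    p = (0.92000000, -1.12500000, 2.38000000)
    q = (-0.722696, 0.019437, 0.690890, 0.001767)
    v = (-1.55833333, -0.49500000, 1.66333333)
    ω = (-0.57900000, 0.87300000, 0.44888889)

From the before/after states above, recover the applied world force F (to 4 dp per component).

Δv = v₁−v₀ = (0.04166667, 0.00500000, 0.06333333)
F = m·Δv/dt = (2.5000, 0.3000, 3.8000)

F = (2.5000, 0.3000, 3.8000)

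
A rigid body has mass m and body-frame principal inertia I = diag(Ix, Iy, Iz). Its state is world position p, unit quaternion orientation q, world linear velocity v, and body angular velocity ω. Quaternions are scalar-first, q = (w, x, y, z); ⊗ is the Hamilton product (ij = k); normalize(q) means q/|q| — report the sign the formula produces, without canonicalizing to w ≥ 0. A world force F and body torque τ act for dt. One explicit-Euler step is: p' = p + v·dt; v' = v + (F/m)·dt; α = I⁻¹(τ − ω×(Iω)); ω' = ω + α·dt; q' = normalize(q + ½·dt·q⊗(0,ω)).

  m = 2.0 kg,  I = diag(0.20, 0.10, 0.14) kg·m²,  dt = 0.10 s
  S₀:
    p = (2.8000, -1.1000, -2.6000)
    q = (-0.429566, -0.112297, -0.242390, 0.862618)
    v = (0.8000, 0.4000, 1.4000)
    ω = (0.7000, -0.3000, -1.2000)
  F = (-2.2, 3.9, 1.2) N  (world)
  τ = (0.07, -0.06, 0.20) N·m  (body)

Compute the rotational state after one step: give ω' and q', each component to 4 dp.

ω×(Iω) gyroscopic = (0.0144, -0.0504, 0.0210)
angular accel α = (0.2780, -0.0960, 1.2786)
new body rate ω' = (0.7278, -0.3096, -1.0721)
2q̇ = q⊗(0,ω) = (1.0410325, 0.2489572, 0.5979460, 0.7188413)
updated quaternion q' = (-0.3766, -0.0996, -0.2120, 0.8963)

ω' = (0.7278, -0.3096, -1.0721)
q' = (-0.3766, -0.0996, -0.2120, 0.8963)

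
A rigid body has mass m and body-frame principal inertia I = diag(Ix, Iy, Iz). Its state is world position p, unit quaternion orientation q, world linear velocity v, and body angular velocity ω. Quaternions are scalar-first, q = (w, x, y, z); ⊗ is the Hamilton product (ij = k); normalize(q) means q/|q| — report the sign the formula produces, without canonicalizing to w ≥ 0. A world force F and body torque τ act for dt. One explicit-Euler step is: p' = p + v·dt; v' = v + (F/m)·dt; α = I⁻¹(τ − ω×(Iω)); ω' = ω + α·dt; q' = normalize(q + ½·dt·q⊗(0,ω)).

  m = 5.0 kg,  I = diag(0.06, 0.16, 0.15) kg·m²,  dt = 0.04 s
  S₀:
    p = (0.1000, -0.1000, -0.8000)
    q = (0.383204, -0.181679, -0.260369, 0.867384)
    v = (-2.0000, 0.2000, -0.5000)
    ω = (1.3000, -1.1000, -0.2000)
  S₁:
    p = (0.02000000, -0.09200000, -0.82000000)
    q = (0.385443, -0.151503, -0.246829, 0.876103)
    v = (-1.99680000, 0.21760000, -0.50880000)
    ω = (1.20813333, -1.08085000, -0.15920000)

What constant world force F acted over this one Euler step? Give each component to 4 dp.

F = (0.4000, 2.2000, -1.1000)

Δv = v₁−v₀ = (0.00320000, 0.01760000, -0.00880000)
applied force F = (0.4000, 2.2000, -1.1000)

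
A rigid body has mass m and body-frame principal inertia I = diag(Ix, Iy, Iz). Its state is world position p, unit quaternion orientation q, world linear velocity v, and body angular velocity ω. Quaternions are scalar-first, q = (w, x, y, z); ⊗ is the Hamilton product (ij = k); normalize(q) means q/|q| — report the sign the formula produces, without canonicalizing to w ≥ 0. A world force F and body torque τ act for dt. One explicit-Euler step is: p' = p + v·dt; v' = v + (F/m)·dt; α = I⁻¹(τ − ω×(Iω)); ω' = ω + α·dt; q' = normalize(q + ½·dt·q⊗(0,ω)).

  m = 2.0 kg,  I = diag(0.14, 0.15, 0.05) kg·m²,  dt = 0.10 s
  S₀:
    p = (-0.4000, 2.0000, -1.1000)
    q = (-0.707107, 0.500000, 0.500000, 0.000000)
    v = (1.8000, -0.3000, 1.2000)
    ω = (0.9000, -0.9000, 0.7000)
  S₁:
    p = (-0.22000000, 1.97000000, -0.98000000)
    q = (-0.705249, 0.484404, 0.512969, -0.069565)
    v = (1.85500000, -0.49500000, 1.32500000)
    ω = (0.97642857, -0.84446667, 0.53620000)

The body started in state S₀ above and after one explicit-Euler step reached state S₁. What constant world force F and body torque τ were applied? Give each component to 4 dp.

Δv = v₁−v₀ = (0.05500000, -0.19500000, 0.12500000)
m·(v₁−v₀)/dt = (1.1000, -3.9000, 2.5000)
Δω = ω₁−ω₀ = (0.07642857, 0.05553333, -0.16380000)
precession coupling = (0.0630, 0.0567, -0.0081)
applied torque τ = (0.1700, 0.1400, -0.0900)

F = (1.1000, -3.9000, 2.5000)
τ = (0.1700, 0.1400, -0.0900)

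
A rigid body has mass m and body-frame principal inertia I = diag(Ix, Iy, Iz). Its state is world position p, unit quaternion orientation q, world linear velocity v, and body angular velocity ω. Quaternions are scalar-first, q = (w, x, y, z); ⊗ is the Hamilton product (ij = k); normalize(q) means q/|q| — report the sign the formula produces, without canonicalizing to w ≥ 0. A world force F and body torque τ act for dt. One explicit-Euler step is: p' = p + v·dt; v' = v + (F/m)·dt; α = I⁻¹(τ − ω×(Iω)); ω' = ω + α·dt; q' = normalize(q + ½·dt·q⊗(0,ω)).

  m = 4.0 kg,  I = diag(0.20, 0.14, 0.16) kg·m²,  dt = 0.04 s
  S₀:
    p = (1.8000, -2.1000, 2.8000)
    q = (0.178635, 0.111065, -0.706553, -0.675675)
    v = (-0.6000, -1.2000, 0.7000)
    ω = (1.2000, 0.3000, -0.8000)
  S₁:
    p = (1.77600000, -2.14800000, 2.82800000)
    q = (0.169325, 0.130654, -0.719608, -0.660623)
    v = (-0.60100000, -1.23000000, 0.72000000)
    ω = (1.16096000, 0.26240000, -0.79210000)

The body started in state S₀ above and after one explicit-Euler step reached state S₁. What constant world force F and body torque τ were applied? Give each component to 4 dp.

Δv = v₁−v₀ = (-0.00100000, -0.03000000, 0.02000000)
F = m·Δv/dt = (-0.1000, -3.0000, 2.0000)
Δω = ω₁−ω₀ = (-0.03904000, -0.03760000, 0.00790000)
precession coupling = (-0.0048, -0.0384, -0.0216)
τ = I·(Δω/dt) + ω₀×(Iω₀) = (-0.2000, -0.1700, 0.0100)

F = (-0.1000, -3.0000, 2.0000)
τ = (-0.2000, -0.1700, 0.0100)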